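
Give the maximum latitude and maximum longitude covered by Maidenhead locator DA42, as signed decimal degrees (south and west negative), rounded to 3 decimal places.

-87.000, -110.000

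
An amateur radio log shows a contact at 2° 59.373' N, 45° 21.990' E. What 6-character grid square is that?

Shift to the Maidenhead origin (180°W, 90°S): lon 225.3665, lat 92.9895.
Field: lon ⌊225.3665/20⌋ = 11 → L; lat ⌊92.9895/10⌋ = 9 → J.
Square: lon ⌊5.3665/2⌋ = 2; lat ⌊2.9895/1⌋ = 2.
Subsquare: lon ⌊1.3665/0.0833333⌋ = 16 → q; lat ⌊0.9895/0.0416667⌋ = 23 → x.

LJ22qx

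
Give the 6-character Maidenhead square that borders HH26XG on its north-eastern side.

HH36ah

Longitude subsquare x = 23; +1 → 24, wraps to 0 = a, carry into square.
Longitude square 2; +1 → 3.
Latitude subsquare g = 6; +1 → 7 = h.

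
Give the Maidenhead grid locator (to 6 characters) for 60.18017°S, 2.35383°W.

IC89tt

Shift to the Maidenhead origin (180°W, 90°S): lon 177.6462, lat 29.8198.
Field: lon ⌊177.6462/20⌋ = 8 → I; lat ⌊29.8198/10⌋ = 2 → C.
Square: lon ⌊17.6462/2⌋ = 8; lat ⌊9.8198/1⌋ = 9.
Subsquare: lon ⌊1.6462/0.0833333⌋ = 19 → t; lat ⌊0.8198/0.0416667⌋ = 19 → t.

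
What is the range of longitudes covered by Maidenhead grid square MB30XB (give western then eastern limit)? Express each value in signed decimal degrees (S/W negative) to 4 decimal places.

Field M=12, B=1: +12·20° lon, +1·10° lat → SW at lon 60°, lat -80°.
Square 3, 0: +3·2° lon, +0·1° lat → SW at lon 66°, lat -80°.
Subsquare x=23, b=1: +23·0.0833333° lon, +1·0.0416667° lat → SW at lon 67.9167°, lat -79.9583°.
Cell spans 0.0833333° lon × 0.0416667° lat.
west 67.9167, east 68.0000.

67.9167, 68.0000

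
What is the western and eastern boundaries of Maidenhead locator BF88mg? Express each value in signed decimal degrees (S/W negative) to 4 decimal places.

-143.0000, -142.9167

Field B=1, F=5: +1·20° lon, +5·10° lat → SW at lon -160°, lat -40°.
Square 8, 8: +8·2° lon, +8·1° lat → SW at lon -144°, lat -32°.
Subsquare m=12, g=6: +12·0.0833333° lon, +6·0.0416667° lat → SW at lon -143°, lat -31.75°.
Cell spans 0.0833333° lon × 0.0416667° lat.
west -143.0000, east -142.9167.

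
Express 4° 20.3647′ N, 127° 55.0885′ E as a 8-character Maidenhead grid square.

PJ34xi01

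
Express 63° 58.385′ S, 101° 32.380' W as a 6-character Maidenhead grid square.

DC96fa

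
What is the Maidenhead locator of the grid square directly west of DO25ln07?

DO25kn97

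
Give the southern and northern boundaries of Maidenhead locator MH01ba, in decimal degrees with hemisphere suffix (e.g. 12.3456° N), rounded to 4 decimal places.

19.0000° S, 18.9583° S

Field M=12, H=7: +12·20° lon, +7·10° lat → SW at lon 60°, lat -20°.
Square 0, 1: +0·2° lon, +1·1° lat → SW at lon 60°, lat -19°.
Subsquare b=1, a=0: +1·0.0833333° lon, +0·0.0416667° lat → SW at lon 60.0833°, lat -19°.
Cell spans 0.0833333° lon × 0.0416667° lat.
south 19.0000° S, north 18.9583° S.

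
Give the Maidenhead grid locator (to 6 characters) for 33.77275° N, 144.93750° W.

BM73ms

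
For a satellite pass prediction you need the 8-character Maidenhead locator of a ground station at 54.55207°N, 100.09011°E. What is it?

Shift to the Maidenhead origin (180°W, 90°S): lon 280.09011, lat 144.55207.
Field (20°×10°, letters A–R): lon ⌊280.09011/20⌋ = 14 → O; lat ⌊144.55207/10⌋ = 14 → O.
Square (2°×1°, digits 0–9): lon ⌊0.09011/2⌋ = 0; lat ⌊4.55207/1⌋ = 4.
Subsquare (5′×2.5′, letters a–x): lon ⌊0.09011/0.0833333⌋ = 1 → b; lat ⌊0.55207/0.0416667⌋ = 13 → n.
Extended square (30″×15″, digits 0–9): lon ⌊0.00678/0.00833333⌋ = 0; lat ⌊0.01040/0.00416667⌋ = 2.

OO04bn02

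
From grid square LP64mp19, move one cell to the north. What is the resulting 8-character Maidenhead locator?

Latitude extended square 9; +1 → 10, wraps to 0, carry into subsquare.
Latitude subsquare p = 15; +1 → 16 = q.
The longitude characters are unchanged.

LP64mq10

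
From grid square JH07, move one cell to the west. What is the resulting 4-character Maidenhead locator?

Longitude square 0; −1 → -1, wraps to 9, carry into field.
Longitude field J = 9; −1 → 8 = I.
The latitude characters are unchanged.

IH97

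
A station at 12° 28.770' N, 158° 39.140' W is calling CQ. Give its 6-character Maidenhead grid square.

Offset from 180°W / 90°S: lon 21.3477°, lat 102.4795°.
Field (20°×10°, letters A–R): lon ⌊21.3477/20⌋ = 1 → B; lat ⌊102.4795/10⌋ = 10 → K.
Square (2°×1°, digits 0–9): lon ⌊1.3477/2⌋ = 0; lat ⌊2.4795/1⌋ = 2.
Subsquare (5′×2.5′, letters a–x): lon ⌊1.3477/0.0833333⌋ = 16 → q; lat ⌊0.4795/0.0416667⌋ = 11 → l.

BK02ql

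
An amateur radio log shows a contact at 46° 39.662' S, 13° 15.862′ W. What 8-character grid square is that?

Shift to the Maidenhead origin (180°W, 90°S): lon 166.73563, lat 43.33897.
Field (20°×10°, letters A–R): 166.73563/20 → 8 → I, 43.33897/10 → 4 → E; chars IE.
Square (2°×1°, digits 0–9): 6.73563/2 → 3, 3.33897/1 → 3; chars 33.
Subsquare (5′×2.5′, letters a–x): 0.73563/0.0833333 → 8 → i, 0.33897/0.0416667 → 8 → i; chars ii.
Extended square (30″×15″, digits 0–9): 0.06897/0.00833333 → 8, 0.00563/0.00416667 → 1; chars 81.

IE33ii81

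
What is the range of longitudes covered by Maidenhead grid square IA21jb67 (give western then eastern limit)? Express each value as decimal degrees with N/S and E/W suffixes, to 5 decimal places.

Field I=8, A=0: +8·20° lon, +0·10° lat → SW at lon -20°, lat -90°.
Square 2, 1: +2·2° lon, +1·1° lat → SW at lon -16°, lat -89°.
Subsquare j=9, b=1: +9·0.0833333° lon, +1·0.0416667° lat → SW at lon -15.25°, lat -88.9583°.
Extended square 6, 7: +6·0.00833333° lon, +7·0.00416667° lat → SW at lon -15.2°, lat -88.9292°.
Cell spans 0.00833333° lon × 0.00416667° lat.
west 15.20000° W, east 15.19167° W.

15.20000° W, 15.19167° W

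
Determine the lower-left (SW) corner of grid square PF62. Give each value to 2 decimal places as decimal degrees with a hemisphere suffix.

38.00° S, 132.00° E

Field P=15, F=5: +15·20° lon, +5·10° lat → SW at lon 120°, lat -40°.
Square 6, 2: +6·2° lon, +2·1° lat → SW at lon 132°, lat -38°.
latitude 38.00° S, longitude 132.00° E.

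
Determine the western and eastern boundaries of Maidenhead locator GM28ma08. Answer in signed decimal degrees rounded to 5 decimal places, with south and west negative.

Field G=6, M=12: +6·20° lon, +12·10° lat → SW at lon -60°, lat 30°.
Square 2, 8: +2·2° lon, +8·1° lat → SW at lon -56°, lat 38°.
Subsquare m=12, a=0: +12·0.0833333° lon, +0·0.0416667° lat → SW at lon -55°, lat 38°.
Extended square 0, 8: +0·0.00833333° lon, +8·0.00416667° lat → SW at lon -55°, lat 38.0333°.
Cell spans 0.00833333° lon × 0.00416667° lat.
west -55.00000, east -54.99167.

-55.00000, -54.99167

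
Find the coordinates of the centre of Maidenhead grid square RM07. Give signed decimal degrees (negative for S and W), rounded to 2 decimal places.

37.50, 161.00

Field R=17, M=12: +17·20° lon, +12·10° lat → SW at lon 160°, lat 30°.
Square 0, 7: +0·2° lon, +7·1° lat → SW at lon 160°, lat 37°.
Cell spans 2° lon × 1° lat. Centre is SW corner plus half of each.
latitude 37.50, longitude 161.00.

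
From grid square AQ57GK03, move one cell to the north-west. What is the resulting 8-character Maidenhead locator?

Longitude extended square 0; −1 → -1, wraps to 9, carry into subsquare.
Longitude subsquare g = 6; −1 → 5 = f.
Latitude extended square 3; +1 → 4.

AQ57fk94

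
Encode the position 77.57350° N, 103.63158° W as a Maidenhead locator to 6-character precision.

Add 180° to longitude and 90° to latitude: 76.3684, 167.5735.
Field: lon ⌊76.3684/20⌋ = 3 → D; lat ⌊167.5735/10⌋ = 16 → Q.
Square: lon ⌊16.3684/2⌋ = 8; lat ⌊7.5735/1⌋ = 7.
Subsquare: lon ⌊0.3684/0.0833333⌋ = 4 → e; lat ⌊0.5735/0.0416667⌋ = 13 → n.

DQ87en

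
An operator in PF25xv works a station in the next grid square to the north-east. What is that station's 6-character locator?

Longitude subsquare x = 23; +1 → 24, wraps to 0 = a, carry into square.
Longitude square 2; +1 → 3.
Latitude subsquare v = 21; +1 → 22 = w.

PF35aw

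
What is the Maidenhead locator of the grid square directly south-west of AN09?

Longitude square 0; −1 → -1, wraps to 9, carry into field.
Longitude field A = 0; −1 → -1, wraps to 17 = R, wrapping around the antimeridian.
Latitude square 9; −1 → 8.

RN98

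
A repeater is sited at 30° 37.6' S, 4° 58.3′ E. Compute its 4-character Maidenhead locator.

Offset from 180°W / 90°S: lon 184.97°, lat 59.37°.
Field: 184.97/20 → 9 → J, 59.37/10 → 5 → F; chars JF.
Square: 4.97/2 → 2, 9.37/1 → 9; chars 29.

JF29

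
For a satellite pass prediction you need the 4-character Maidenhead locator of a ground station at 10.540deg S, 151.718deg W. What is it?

BH49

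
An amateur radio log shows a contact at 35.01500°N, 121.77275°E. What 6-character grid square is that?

PM05va

Offset from 180°W / 90°S: lon 301.7727°, lat 125.0150°.
Field: 301.7727/20 → 15 → P, 125.0150/10 → 12 → M; chars PM.
Square: 1.7727/2 → 0, 5.0150/1 → 5; chars 05.
Subsquare: 1.7727/0.0833333 → 21 → v, 0.0150/0.0416667 → 0 → a; chars va.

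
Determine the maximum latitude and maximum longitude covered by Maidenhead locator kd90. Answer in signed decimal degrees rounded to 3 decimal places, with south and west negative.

-59.000, 40.000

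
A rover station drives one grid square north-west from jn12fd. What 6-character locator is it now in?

JN12ee

Longitude subsquare f = 5; −1 → 4 = e.
Latitude subsquare d = 3; +1 → 4 = e.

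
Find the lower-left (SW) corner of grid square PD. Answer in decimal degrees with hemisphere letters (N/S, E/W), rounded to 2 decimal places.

60.00° S, 120.00° E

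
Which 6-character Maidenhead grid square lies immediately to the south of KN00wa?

Latitude subsquare a = 0; −1 → -1, wraps to 23 = x, carry into square.
Latitude square 0; −1 → -1, wraps to 9, carry into field.
Latitude field N = 13; −1 → 12 = M.
The longitude characters are unchanged.

KM09wx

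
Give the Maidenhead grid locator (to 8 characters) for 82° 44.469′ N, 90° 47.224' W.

ER42or57

Shift to the Maidenhead origin (180°W, 90°S): lon 89.21293, lat 172.74115.
Field: 89.21293/20 → 4 → E, 172.74115/10 → 17 → R; chars ER.
Square: 9.21293/2 → 4, 2.74115/1 → 2; chars 42.
Subsquare: 1.21293/0.0833333 → 14 → o, 0.74115/0.0416667 → 17 → r; chars or.
Extended square: 0.04627/0.00833333 → 5, 0.03282/0.00416667 → 7; chars 57.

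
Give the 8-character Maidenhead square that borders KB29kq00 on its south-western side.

KB29jp99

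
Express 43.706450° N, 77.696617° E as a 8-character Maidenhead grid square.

Add 180° to longitude and 90° to latitude: 257.69662, 133.70645.
Field: lon ⌊257.69662/20⌋ = 12 → M; lat ⌊133.70645/10⌋ = 13 → N.
Square: lon ⌊17.69662/2⌋ = 8; lat ⌊3.70645/1⌋ = 3.
Subsquare: lon ⌊1.69662/0.0833333⌋ = 20 → u; lat ⌊0.70645/0.0416667⌋ = 16 → q.
Extended square: lon ⌊0.02995/0.00833333⌋ = 3; lat ⌊0.03978/0.00416667⌋ = 9.

MN83uq39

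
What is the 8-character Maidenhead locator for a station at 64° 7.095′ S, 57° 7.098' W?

GC15kv51

Add 180° to longitude and 90° to latitude: 122.88170, 25.88175.
Field: 122.88170/20 → 6 → G, 25.88175/10 → 2 → C; chars GC.
Square: 2.88170/2 → 1, 5.88175/1 → 5; chars 15.
Subsquare: 0.88170/0.0833333 → 10 → k, 0.88175/0.0416667 → 21 → v; chars kv.
Extended square: 0.04837/0.00833333 → 5, 0.00675/0.00416667 → 1; chars 51.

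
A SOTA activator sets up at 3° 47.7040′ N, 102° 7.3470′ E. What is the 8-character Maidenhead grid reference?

OJ13bt40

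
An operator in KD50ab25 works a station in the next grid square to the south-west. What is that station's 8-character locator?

Longitude extended square 2; −1 → 1.
Latitude extended square 5; −1 → 4.

KD50ab14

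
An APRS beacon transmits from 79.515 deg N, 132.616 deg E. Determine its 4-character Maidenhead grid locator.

Offset from 180°W / 90°S: lon 312.62°, lat 169.51°.
Field (20°×10°, letters A–R): 312.62/20 → 15 → P, 169.51/10 → 16 → Q; chars PQ.
Square (2°×1°, digits 0–9): 12.62/2 → 6, 9.51/1 → 9; chars 69.

PQ69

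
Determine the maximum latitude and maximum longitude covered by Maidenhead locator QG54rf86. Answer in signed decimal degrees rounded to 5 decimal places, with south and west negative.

-25.76250, 151.49167

Field Q=16, G=6: +16·20° lon, +6·10° lat → SW at lon 140°, lat -30°.
Square 5, 4: +5·2° lon, +4·1° lat → SW at lon 150°, lat -26°.
Subsquare r=17, f=5: +17·0.0833333° lon, +5·0.0416667° lat → SW at lon 151.417°, lat -25.7917°.
Extended square 8, 6: +8·0.00833333° lon, +6·0.00416667° lat → SW at lon 151.483°, lat -25.7667°.
Cell spans 0.00833333° lon × 0.00416667° lat. NE corner is SW corner plus one full cell.
latitude -25.76250, longitude 151.49167.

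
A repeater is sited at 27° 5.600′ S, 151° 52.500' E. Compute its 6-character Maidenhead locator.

QG52wv

Shift to the Maidenhead origin (180°W, 90°S): lon 331.8750, lat 62.9067.
Field: lon ⌊331.8750/20⌋ = 16 → Q; lat ⌊62.9067/10⌋ = 6 → G.
Square: lon ⌊11.8750/2⌋ = 5; lat ⌊2.9067/1⌋ = 2.
Subsquare: lon ⌊1.8750/0.0833333⌋ = 22 → w; lat ⌊0.9067/0.0416667⌋ = 21 → v.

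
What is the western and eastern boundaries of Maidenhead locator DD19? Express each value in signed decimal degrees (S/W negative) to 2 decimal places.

Field D=3, D=3: +3·20° lon, +3·10° lat → SW at lon -120°, lat -60°.
Square 1, 9: +1·2° lon, +9·1° lat → SW at lon -118°, lat -51°.
Cell spans 2° lon × 1° lat.
west -118.00, east -116.00.

-118.00, -116.00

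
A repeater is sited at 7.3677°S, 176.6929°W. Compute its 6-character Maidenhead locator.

AI12pp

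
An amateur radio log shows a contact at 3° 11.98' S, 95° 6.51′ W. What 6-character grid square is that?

EI26kt

Shift to the Maidenhead origin (180°W, 90°S): lon 84.8915, lat 86.8003.
Field (20°×10°, letters A–R): lon ⌊84.8915/20⌋ = 4 → E; lat ⌊86.8003/10⌋ = 8 → I.
Square (2°×1°, digits 0–9): lon ⌊4.8915/2⌋ = 2; lat ⌊6.8003/1⌋ = 6.
Subsquare (5′×2.5′, letters a–x): lon ⌊0.8915/0.0833333⌋ = 10 → k; lat ⌊0.8003/0.0416667⌋ = 19 → t.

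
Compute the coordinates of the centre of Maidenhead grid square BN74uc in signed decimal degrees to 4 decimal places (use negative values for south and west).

44.1042, -144.2917

Field B=1, N=13: +1·20° lon, +13·10° lat → SW at lon -160°, lat 40°.
Square 7, 4: +7·2° lon, +4·1° lat → SW at lon -146°, lat 44°.
Subsquare u=20, c=2: +20·0.0833333° lon, +2·0.0416667° lat → SW at lon -144.333°, lat 44.0833°.
Cell spans 0.0833333° lon × 0.0416667° lat. Centre is SW corner plus half of each.
latitude 44.1042, longitude -144.2917.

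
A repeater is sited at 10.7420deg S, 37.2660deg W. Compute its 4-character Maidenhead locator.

HH19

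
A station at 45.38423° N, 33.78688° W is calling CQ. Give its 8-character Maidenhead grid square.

Offset from 180°W / 90°S: lon 146.21312°, lat 135.38423°.
Field: lon ⌊146.21312/20⌋ = 7 → H; lat ⌊135.38423/10⌋ = 13 → N.
Square: lon ⌊6.21312/2⌋ = 3; lat ⌊5.38423/1⌋ = 5.
Subsquare: lon ⌊0.21312/0.0833333⌋ = 2 → c; lat ⌊0.38423/0.0416667⌋ = 9 → j.
Extended square: lon ⌊0.04645/0.00833333⌋ = 5; lat ⌊0.00923/0.00416667⌋ = 2.

HN35cj52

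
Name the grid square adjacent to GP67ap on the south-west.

Longitude subsquare a = 0; −1 → -1, wraps to 23 = x, carry into square.
Longitude square 6; −1 → 5.
Latitude subsquare p = 15; −1 → 14 = o.

GP57xo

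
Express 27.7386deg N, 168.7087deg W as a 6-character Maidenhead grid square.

Add 180° to longitude and 90° to latitude: 11.2913, 117.7386.
Field: lon ⌊11.2913/20⌋ = 0 → A; lat ⌊117.7386/10⌋ = 11 → L.
Square: lon ⌊11.2913/2⌋ = 5; lat ⌊7.7386/1⌋ = 7.
Subsquare: lon ⌊1.2913/0.0833333⌋ = 15 → p; lat ⌊0.7386/0.0416667⌋ = 17 → r.

AL57pr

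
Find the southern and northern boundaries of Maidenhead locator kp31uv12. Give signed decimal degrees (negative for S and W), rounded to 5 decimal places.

Field K=10, P=15: +10·20° lon, +15·10° lat → SW at lon 20°, lat 60°.
Square 3, 1: +3·2° lon, +1·1° lat → SW at lon 26°, lat 61°.
Subsquare u=20, v=21: +20·0.0833333° lon, +21·0.0416667° lat → SW at lon 27.6667°, lat 61.875°.
Extended square 1, 2: +1·0.00833333° lon, +2·0.00416667° lat → SW at lon 27.675°, lat 61.8833°.
Cell spans 0.00833333° lon × 0.00416667° lat.
south 61.88333, north 61.88750.

61.88333, 61.88750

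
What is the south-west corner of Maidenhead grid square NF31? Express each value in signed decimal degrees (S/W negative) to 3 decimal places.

-39.000, 86.000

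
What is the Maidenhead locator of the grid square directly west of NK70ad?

Longitude subsquare a = 0; −1 → -1, wraps to 23 = x, carry into square.
Longitude square 7; −1 → 6.
The latitude characters are unchanged.

NK60xd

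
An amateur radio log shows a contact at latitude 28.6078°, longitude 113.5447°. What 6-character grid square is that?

Shift to the Maidenhead origin (180°W, 90°S): lon 293.5447, lat 118.6078.
Field (20°×10°, letters A–R): lon ⌊293.5447/20⌋ = 14 → O; lat ⌊118.6078/10⌋ = 11 → L.
Square (2°×1°, digits 0–9): lon ⌊13.5447/2⌋ = 6; lat ⌊8.6078/1⌋ = 8.
Subsquare (5′×2.5′, letters a–x): lon ⌊1.5447/0.0833333⌋ = 18 → s; lat ⌊0.6078/0.0416667⌋ = 14 → o.

OL68so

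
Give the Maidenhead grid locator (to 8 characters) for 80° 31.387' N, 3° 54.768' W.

Shift to the Maidenhead origin (180°W, 90°S): lon 176.08720, lat 170.52312.
Field: 176.08720/20 → 8 → I, 170.52312/10 → 17 → R; chars IR.
Square: 16.08720/2 → 8, 0.52312/1 → 0; chars 80.
Subsquare: 0.08720/0.0833333 → 1 → b, 0.52312/0.0416667 → 12 → m; chars bm.
Extended square: 0.00387/0.00833333 → 0, 0.02312/0.00416667 → 5; chars 05.

IR80bm05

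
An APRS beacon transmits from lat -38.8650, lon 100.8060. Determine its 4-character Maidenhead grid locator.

Add 180° to longitude and 90° to latitude: 280.81, 51.13.
Field (20°×10°, letters A–R): 280.81/20 → 14 → O, 51.13/10 → 5 → F; chars OF.
Square (2°×1°, digits 0–9): 0.81/2 → 0, 1.13/1 → 1; chars 01.

OF01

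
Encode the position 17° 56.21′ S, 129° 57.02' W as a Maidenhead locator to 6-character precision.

CH52ab

Shift to the Maidenhead origin (180°W, 90°S): lon 50.0497, lat 72.0632.
Field: lon ⌊50.0497/20⌋ = 2 → C; lat ⌊72.0632/10⌋ = 7 → H.
Square: lon ⌊10.0497/2⌋ = 5; lat ⌊2.0632/1⌋ = 2.
Subsquare: lon ⌊0.0497/0.0833333⌋ = 0 → a; lat ⌊0.0632/0.0416667⌋ = 1 → b.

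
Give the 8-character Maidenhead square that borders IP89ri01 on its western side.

IP89qi91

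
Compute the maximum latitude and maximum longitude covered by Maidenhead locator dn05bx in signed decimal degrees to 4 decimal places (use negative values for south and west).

46.0000, -119.8333

Field D=3, N=13: +3·20° lon, +13·10° lat → SW at lon -120°, lat 40°.
Square 0, 5: +0·2° lon, +5·1° lat → SW at lon -120°, lat 45°.
Subsquare b=1, x=23: +1·0.0833333° lon, +23·0.0416667° lat → SW at lon -119.917°, lat 45.9583°.
Cell spans 0.0833333° lon × 0.0416667° lat. NE corner is SW corner plus one full cell.
latitude 46.0000, longitude -119.8333.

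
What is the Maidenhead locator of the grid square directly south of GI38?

Latitude square 8; −1 → 7.
The longitude characters are unchanged.

GI37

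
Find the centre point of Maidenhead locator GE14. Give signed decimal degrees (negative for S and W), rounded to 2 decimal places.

-45.50, -57.00

Field G=6, E=4: +6·20° lon, +4·10° lat → SW at lon -60°, lat -50°.
Square 1, 4: +1·2° lon, +4·1° lat → SW at lon -58°, lat -46°.
Cell spans 2° lon × 1° lat. Centre is SW corner plus half of each.
latitude -45.50, longitude -57.00.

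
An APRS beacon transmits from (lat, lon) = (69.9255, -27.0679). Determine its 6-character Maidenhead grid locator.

HP69lw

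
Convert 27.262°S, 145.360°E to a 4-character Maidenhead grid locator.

Offset from 180°W / 90°S: lon 325.36°, lat 62.74°.
Field: lon ⌊325.36/20⌋ = 16 → Q; lat ⌊62.74/10⌋ = 6 → G.
Square: lon ⌊5.36/2⌋ = 2; lat ⌊2.74/1⌋ = 2.

QG22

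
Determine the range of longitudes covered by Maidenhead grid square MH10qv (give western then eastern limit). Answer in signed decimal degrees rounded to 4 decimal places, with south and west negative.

Field M=12, H=7: +12·20° lon, +7·10° lat → SW at lon 60°, lat -20°.
Square 1, 0: +1·2° lon, +0·1° lat → SW at lon 62°, lat -20°.
Subsquare q=16, v=21: +16·0.0833333° lon, +21·0.0416667° lat → SW at lon 63.3333°, lat -19.125°.
Cell spans 0.0833333° lon × 0.0416667° lat.
west 63.3333, east 63.4167.

63.3333, 63.4167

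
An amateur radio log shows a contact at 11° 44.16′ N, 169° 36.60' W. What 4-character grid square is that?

Offset from 180°W / 90°S: lon 10.39°, lat 101.74°.
Field (20°×10°, letters A–R): 10.39/20 → 0 → A, 101.74/10 → 10 → K; chars AK.
Square (2°×1°, digits 0–9): 10.39/2 → 5, 1.74/1 → 1; chars 51.

AK51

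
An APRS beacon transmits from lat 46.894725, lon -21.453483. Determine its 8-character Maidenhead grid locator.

Add 180° to longitude and 90° to latitude: 158.54652, 136.89472.
Field: 158.54652/20 → 7 → H, 136.89472/10 → 13 → N; chars HN.
Square: 18.54652/2 → 9, 6.89472/1 → 6; chars 96.
Subsquare: 0.54652/0.0833333 → 6 → g, 0.89472/0.0416667 → 21 → v; chars gv.
Extended square: 0.04652/0.00833333 → 5, 0.01972/0.00416667 → 4; chars 54.

HN96gv54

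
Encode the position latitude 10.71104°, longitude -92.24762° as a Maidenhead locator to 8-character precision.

EK30vr00

Offset from 180°W / 90°S: lon 87.75238°, lat 100.71104°.
Field (20°×10°, letters A–R): lon ⌊87.75238/20⌋ = 4 → E; lat ⌊100.71104/10⌋ = 10 → K.
Square (2°×1°, digits 0–9): lon ⌊7.75238/2⌋ = 3; lat ⌊0.71104/1⌋ = 0.
Subsquare (5′×2.5′, letters a–x): lon ⌊1.75238/0.0833333⌋ = 21 → v; lat ⌊0.71104/0.0416667⌋ = 17 → r.
Extended square (30″×15″, digits 0–9): lon ⌊0.00238/0.00833333⌋ = 0; lat ⌊0.00271/0.00416667⌋ = 0.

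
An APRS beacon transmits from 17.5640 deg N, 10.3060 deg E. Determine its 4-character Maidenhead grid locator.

JK57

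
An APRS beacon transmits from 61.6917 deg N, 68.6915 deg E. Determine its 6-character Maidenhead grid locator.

Offset from 180°W / 90°S: lon 248.6915°, lat 151.6917°.
Field: lon ⌊248.6915/20⌋ = 12 → M; lat ⌊151.6917/10⌋ = 15 → P.
Square: lon ⌊8.6915/2⌋ = 4; lat ⌊1.6917/1⌋ = 1.
Subsquare: lon ⌊0.6915/0.0833333⌋ = 8 → i; lat ⌊0.6917/0.0416667⌋ = 16 → q.

MP41iq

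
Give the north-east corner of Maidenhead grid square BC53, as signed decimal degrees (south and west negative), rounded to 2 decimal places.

-66.00, -148.00

Field B=1, C=2: +1·20° lon, +2·10° lat → SW at lon -160°, lat -70°.
Square 5, 3: +5·2° lon, +3·1° lat → SW at lon -150°, lat -67°.
Cell spans 2° lon × 1° lat. NE corner is SW corner plus one full cell.
latitude -66.00, longitude -148.00.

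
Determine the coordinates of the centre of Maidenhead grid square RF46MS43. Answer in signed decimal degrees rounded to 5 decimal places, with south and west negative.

Field R=17, F=5: +17·20° lon, +5·10° lat → SW at lon 160°, lat -40°.
Square 4, 6: +4·2° lon, +6·1° lat → SW at lon 168°, lat -34°.
Subsquare m=12, s=18: +12·0.0833333° lon, +18·0.0416667° lat → SW at lon 169°, lat -33.25°.
Extended square 4, 3: +4·0.00833333° lon, +3·0.00416667° lat → SW at lon 169.033°, lat -33.2375°.
Cell spans 0.00833333° lon × 0.00416667° lat. Centre is SW corner plus half of each.
latitude -33.23542, longitude 169.03750.

-33.23542, 169.03750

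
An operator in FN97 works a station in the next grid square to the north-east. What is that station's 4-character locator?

GN08

Longitude square 9; +1 → 10, wraps to 0, carry into field.
Longitude field F = 5; +1 → 6 = G.
Latitude square 7; +1 → 8.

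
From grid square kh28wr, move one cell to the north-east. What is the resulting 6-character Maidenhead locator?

Longitude subsquare w = 22; +1 → 23 = x.
Latitude subsquare r = 17; +1 → 18 = s.

KH28xs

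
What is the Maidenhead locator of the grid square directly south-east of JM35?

Longitude square 3; +1 → 4.
Latitude square 5; −1 → 4.

JM44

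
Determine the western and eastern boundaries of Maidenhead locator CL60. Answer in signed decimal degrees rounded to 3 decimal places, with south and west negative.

-128.000, -126.000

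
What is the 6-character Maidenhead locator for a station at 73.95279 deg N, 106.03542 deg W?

Offset from 180°W / 90°S: lon 73.9646°, lat 163.9528°.
Field: lon ⌊73.9646/20⌋ = 3 → D; lat ⌊163.9528/10⌋ = 16 → Q.
Square: lon ⌊13.9646/2⌋ = 6; lat ⌊3.9528/1⌋ = 3.
Subsquare: lon ⌊1.9646/0.0833333⌋ = 23 → x; lat ⌊0.9528/0.0416667⌋ = 22 → w.

DQ63xw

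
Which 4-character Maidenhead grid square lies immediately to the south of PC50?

PB59

Latitude square 0; −1 → -1, wraps to 9, carry into field.
Latitude field C = 2; −1 → 1 = B.
The longitude characters are unchanged.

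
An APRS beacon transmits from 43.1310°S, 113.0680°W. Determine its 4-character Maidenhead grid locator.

DE36

Offset from 180°W / 90°S: lon 66.93°, lat 46.87°.
Field (20°×10°, letters A–R): lon ⌊66.93/20⌋ = 3 → D; lat ⌊46.87/10⌋ = 4 → E.
Square (2°×1°, digits 0–9): lon ⌊6.93/2⌋ = 3; lat ⌊6.87/1⌋ = 6.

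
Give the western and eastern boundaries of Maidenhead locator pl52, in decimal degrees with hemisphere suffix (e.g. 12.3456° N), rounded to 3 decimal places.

130.000° E, 132.000° E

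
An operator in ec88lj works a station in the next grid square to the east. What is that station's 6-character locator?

Longitude subsquare l = 11; +1 → 12 = m.
The latitude characters are unchanged.

EC88mj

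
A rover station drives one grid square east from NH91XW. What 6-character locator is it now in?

OH01aw

Longitude subsquare x = 23; +1 → 24, wraps to 0 = a, carry into square.
Longitude square 9; +1 → 10, wraps to 0, carry into field.
Longitude field N = 13; +1 → 14 = O.
The latitude characters are unchanged.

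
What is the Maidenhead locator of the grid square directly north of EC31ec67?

Latitude extended square 7; +1 → 8.
The longitude characters are unchanged.

EC31ec68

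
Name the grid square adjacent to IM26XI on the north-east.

IM36aj

Longitude subsquare x = 23; +1 → 24, wraps to 0 = a, carry into square.
Longitude square 2; +1 → 3.
Latitude subsquare i = 8; +1 → 9 = j.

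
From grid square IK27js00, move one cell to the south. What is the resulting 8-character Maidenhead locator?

IK27jr09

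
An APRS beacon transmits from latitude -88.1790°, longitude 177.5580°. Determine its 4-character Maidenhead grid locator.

RA81

Add 180° to longitude and 90° to latitude: 357.56, 1.82.
Field: lon ⌊357.56/20⌋ = 17 → R; lat ⌊1.82/10⌋ = 0 → A.
Square: lon ⌊17.56/2⌋ = 8; lat ⌊1.82/1⌋ = 1.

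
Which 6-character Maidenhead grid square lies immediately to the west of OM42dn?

OM42cn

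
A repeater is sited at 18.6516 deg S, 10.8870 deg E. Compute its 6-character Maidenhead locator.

JH51ki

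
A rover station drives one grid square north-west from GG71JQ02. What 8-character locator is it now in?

GG71iq93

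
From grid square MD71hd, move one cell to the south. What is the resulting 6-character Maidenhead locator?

MD71hc

Latitude subsquare d = 3; −1 → 2 = c.
The longitude characters are unchanged.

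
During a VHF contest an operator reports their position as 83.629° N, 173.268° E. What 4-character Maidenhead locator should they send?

RR63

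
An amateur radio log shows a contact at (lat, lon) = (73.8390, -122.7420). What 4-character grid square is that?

CQ83

Offset from 180°W / 90°S: lon 57.26°, lat 163.84°.
Field: lon ⌊57.26/20⌋ = 2 → C; lat ⌊163.84/10⌋ = 16 → Q.
Square: lon ⌊17.26/2⌋ = 8; lat ⌊3.84/1⌋ = 3.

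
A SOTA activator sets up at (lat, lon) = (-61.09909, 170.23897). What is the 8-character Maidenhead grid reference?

RC58cv86

Add 180° to longitude and 90° to latitude: 350.23897, 28.90091.
Field: 350.23897/20 → 17 → R, 28.90091/10 → 2 → C; chars RC.
Square: 10.23897/2 → 5, 8.90091/1 → 8; chars 58.
Subsquare: 0.23897/0.0833333 → 2 → c, 0.90091/0.0416667 → 21 → v; chars cv.
Extended square: 0.07230/0.00833333 → 8, 0.02591/0.00416667 → 6; chars 86.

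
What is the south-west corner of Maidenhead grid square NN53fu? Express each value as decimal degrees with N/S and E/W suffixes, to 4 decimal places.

43.8333° N, 90.4167° E

Field N=13, N=13: +13·20° lon, +13·10° lat → SW at lon 80°, lat 40°.
Square 5, 3: +5·2° lon, +3·1° lat → SW at lon 90°, lat 43°.
Subsquare f=5, u=20: +5·0.0833333° lon, +20·0.0416667° lat → SW at lon 90.4167°, lat 43.8333°.
latitude 43.8333° N, longitude 90.4167° E.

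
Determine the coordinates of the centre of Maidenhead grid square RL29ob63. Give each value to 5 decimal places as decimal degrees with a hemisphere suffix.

29.05625° N, 165.22083° E

Field R=17, L=11: +17·20° lon, +11·10° lat → SW at lon 160°, lat 20°.
Square 2, 9: +2·2° lon, +9·1° lat → SW at lon 164°, lat 29°.
Subsquare o=14, b=1: +14·0.0833333° lon, +1·0.0416667° lat → SW at lon 165.167°, lat 29.0417°.
Extended square 6, 3: +6·0.00833333° lon, +3·0.00416667° lat → SW at lon 165.217°, lat 29.0542°.
Cell spans 0.00833333° lon × 0.00416667° lat. Centre is SW corner plus half of each.
latitude 29.05625° N, longitude 165.22083° E.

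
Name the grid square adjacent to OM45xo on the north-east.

OM55ap

Longitude subsquare x = 23; +1 → 24, wraps to 0 = a, carry into square.
Longitude square 4; +1 → 5.
Latitude subsquare o = 14; +1 → 15 = p.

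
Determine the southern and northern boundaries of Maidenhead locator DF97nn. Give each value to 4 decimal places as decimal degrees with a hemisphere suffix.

32.4583° S, 32.4167° S

Field D=3, F=5: +3·20° lon, +5·10° lat → SW at lon -120°, lat -40°.
Square 9, 7: +9·2° lon, +7·1° lat → SW at lon -102°, lat -33°.
Subsquare n=13, n=13: +13·0.0833333° lon, +13·0.0416667° lat → SW at lon -100.917°, lat -32.4583°.
Cell spans 0.0833333° lon × 0.0416667° lat.
south 32.4583° S, north 32.4167° S.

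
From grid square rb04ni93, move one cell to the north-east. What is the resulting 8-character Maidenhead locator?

RB04oi04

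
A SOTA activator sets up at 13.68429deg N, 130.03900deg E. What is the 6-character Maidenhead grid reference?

PK53aq

Add 180° to longitude and 90° to latitude: 310.0390, 103.6843.
Field: 310.0390/20 → 15 → P, 103.6843/10 → 10 → K; chars PK.
Square: 10.0390/2 → 5, 3.6843/1 → 3; chars 53.
Subsquare: 0.0390/0.0833333 → 0 → a, 0.6843/0.0416667 → 16 → q; chars aq.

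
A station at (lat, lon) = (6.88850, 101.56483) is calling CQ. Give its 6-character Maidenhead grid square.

Shift to the Maidenhead origin (180°W, 90°S): lon 281.5648, lat 96.8885.
Field (20°×10°, letters A–R): lon ⌊281.5648/20⌋ = 14 → O; lat ⌊96.8885/10⌋ = 9 → J.
Square (2°×1°, digits 0–9): lon ⌊1.5648/2⌋ = 0; lat ⌊6.8885/1⌋ = 6.
Subsquare (5′×2.5′, letters a–x): lon ⌊1.5648/0.0833333⌋ = 18 → s; lat ⌊0.8885/0.0416667⌋ = 21 → v.

OJ06sv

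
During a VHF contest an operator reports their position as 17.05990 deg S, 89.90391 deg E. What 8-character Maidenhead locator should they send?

Shift to the Maidenhead origin (180°W, 90°S): lon 269.90391, lat 72.94010.
Field (20°×10°, letters A–R): lon ⌊269.90391/20⌋ = 13 → N; lat ⌊72.94010/10⌋ = 7 → H.
Square (2°×1°, digits 0–9): lon ⌊9.90391/2⌋ = 4; lat ⌊2.94010/1⌋ = 2.
Subsquare (5′×2.5′, letters a–x): lon ⌊1.90391/0.0833333⌋ = 22 → w; lat ⌊0.94010/0.0416667⌋ = 22 → w.
Extended square (30″×15″, digits 0–9): lon ⌊0.07058/0.00833333⌋ = 8; lat ⌊0.02343/0.00416667⌋ = 5.

NH42ww85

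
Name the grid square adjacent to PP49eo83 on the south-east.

PP49eo92

Longitude extended square 8; +1 → 9.
Latitude extended square 3; −1 → 2.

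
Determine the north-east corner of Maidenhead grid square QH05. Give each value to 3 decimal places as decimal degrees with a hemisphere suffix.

14.000° S, 142.000° E

Field Q=16, H=7: +16·20° lon, +7·10° lat → SW at lon 140°, lat -20°.
Square 0, 5: +0·2° lon, +5·1° lat → SW at lon 140°, lat -15°.
Cell spans 2° lon × 1° lat. NE corner is SW corner plus one full cell.
latitude 14.000° S, longitude 142.000° E.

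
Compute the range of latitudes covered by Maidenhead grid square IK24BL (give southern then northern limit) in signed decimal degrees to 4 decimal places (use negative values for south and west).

14.4583, 14.5000

Field I=8, K=10: +8·20° lon, +10·10° lat → SW at lon -20°, lat 10°.
Square 2, 4: +2·2° lon, +4·1° lat → SW at lon -16°, lat 14°.
Subsquare b=1, l=11: +1·0.0833333° lon, +11·0.0416667° lat → SW at lon -15.9167°, lat 14.4583°.
Cell spans 0.0833333° lon × 0.0416667° lat.
south 14.4583, north 14.5000.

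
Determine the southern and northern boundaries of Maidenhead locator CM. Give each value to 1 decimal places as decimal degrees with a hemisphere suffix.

30.0° N, 40.0° N

Field C=2, M=12: +2·20° lon, +12·10° lat → SW at lon -140°, lat 30°.
Cell spans 20° lon × 10° lat.
south 30.0° N, north 40.0° N.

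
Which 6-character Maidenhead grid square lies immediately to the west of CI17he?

Longitude subsquare h = 7; −1 → 6 = g.
The latitude characters are unchanged.

CI17ge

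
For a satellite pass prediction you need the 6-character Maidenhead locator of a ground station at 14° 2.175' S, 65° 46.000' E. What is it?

Add 180° to longitude and 90° to latitude: 245.7667, 75.9638.
Field (20°×10°, letters A–R): 245.7667/20 → 12 → M, 75.9638/10 → 7 → H; chars MH.
Square (2°×1°, digits 0–9): 5.7667/2 → 2, 5.9638/1 → 5; chars 25.
Subsquare (5′×2.5′, letters a–x): 1.7667/0.0833333 → 21 → v, 0.9638/0.0416667 → 23 → x; chars vx.

MH25vx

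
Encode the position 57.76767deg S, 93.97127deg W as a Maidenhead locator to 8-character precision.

ED32af35

Shift to the Maidenhead origin (180°W, 90°S): lon 86.02873, lat 32.23233.
Field: 86.02873/20 → 4 → E, 32.23233/10 → 3 → D; chars ED.
Square: 6.02873/2 → 3, 2.23233/1 → 2; chars 32.
Subsquare: 0.02873/0.0833333 → 0 → a, 0.23233/0.0416667 → 5 → f; chars af.
Extended square: 0.02873/0.00833333 → 3, 0.02400/0.00416667 → 5; chars 35.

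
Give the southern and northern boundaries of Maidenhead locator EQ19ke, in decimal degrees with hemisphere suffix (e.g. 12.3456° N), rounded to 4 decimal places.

79.1667° N, 79.2083° N

Field E=4, Q=16: +4·20° lon, +16·10° lat → SW at lon -100°, lat 70°.
Square 1, 9: +1·2° lon, +9·1° lat → SW at lon -98°, lat 79°.
Subsquare k=10, e=4: +10·0.0833333° lon, +4·0.0416667° lat → SW at lon -97.1667°, lat 79.1667°.
Cell spans 0.0833333° lon × 0.0416667° lat.
south 79.1667° N, north 79.2083° N.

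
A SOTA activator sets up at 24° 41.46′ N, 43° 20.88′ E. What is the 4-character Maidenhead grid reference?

LL14

Add 180° to longitude and 90° to latitude: 223.35, 114.69.
Field: lon ⌊223.35/20⌋ = 11 → L; lat ⌊114.69/10⌋ = 11 → L.
Square: lon ⌊3.35/2⌋ = 1; lat ⌊4.69/1⌋ = 4.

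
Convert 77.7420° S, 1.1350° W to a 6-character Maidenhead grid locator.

Offset from 180°W / 90°S: lon 178.8650°, lat 12.2580°.
Field: 178.8650/20 → 8 → I, 12.2580/10 → 1 → B; chars IB.
Square: 18.8650/2 → 9, 2.2580/1 → 2; chars 92.
Subsquare: 0.8650/0.0833333 → 10 → k, 0.2580/0.0416667 → 6 → g; chars kg.

IB92kg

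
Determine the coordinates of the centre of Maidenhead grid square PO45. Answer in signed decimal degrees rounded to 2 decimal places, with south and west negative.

55.50, 129.00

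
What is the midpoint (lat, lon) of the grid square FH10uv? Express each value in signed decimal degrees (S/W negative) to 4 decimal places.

-19.1042, -76.2917

Field F=5, H=7: +5·20° lon, +7·10° lat → SW at lon -80°, lat -20°.
Square 1, 0: +1·2° lon, +0·1° lat → SW at lon -78°, lat -20°.
Subsquare u=20, v=21: +20·0.0833333° lon, +21·0.0416667° lat → SW at lon -76.3333°, lat -19.125°.
Cell spans 0.0833333° lon × 0.0416667° lat. Centre is SW corner plus half of each.
latitude -19.1042, longitude -76.2917.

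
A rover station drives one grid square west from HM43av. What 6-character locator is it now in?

HM33xv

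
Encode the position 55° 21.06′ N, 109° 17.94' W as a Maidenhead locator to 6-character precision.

Add 180° to longitude and 90° to latitude: 70.7010, 145.3510.
Field: 70.7010/20 → 3 → D, 145.3510/10 → 14 → O; chars DO.
Square: 10.7010/2 → 5, 5.3510/1 → 5; chars 55.
Subsquare: 0.7010/0.0833333 → 8 → i, 0.3510/0.0416667 → 8 → i; chars ii.

DO55ii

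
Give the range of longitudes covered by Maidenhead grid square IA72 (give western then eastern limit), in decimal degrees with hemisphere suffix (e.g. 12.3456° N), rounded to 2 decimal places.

6.00° W, 4.00° W

Field I=8, A=0: +8·20° lon, +0·10° lat → SW at lon -20°, lat -90°.
Square 7, 2: +7·2° lon, +2·1° lat → SW at lon -6°, lat -88°.
Cell spans 2° lon × 1° lat.
west 6.00° W, east 4.00° W.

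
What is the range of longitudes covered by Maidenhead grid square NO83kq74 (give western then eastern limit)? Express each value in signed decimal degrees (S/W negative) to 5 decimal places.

96.89167, 96.90000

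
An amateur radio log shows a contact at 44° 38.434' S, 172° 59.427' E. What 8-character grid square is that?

Shift to the Maidenhead origin (180°W, 90°S): lon 352.99045, lat 45.35943.
Field (20°×10°, letters A–R): 352.99045/20 → 17 → R, 45.35943/10 → 4 → E; chars RE.
Square (2°×1°, digits 0–9): 12.99045/2 → 6, 5.35943/1 → 5; chars 65.
Subsquare (5′×2.5′, letters a–x): 0.99045/0.0833333 → 11 → l, 0.35943/0.0416667 → 8 → i; chars li.
Extended square (30″×15″, digits 0–9): 0.07378/0.00833333 → 8, 0.02610/0.00416667 → 6; chars 86.

RE65li86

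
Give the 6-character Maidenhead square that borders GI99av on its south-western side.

GI89xu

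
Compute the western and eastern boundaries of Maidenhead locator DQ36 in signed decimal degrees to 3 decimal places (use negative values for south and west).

-114.000, -112.000

Field D=3, Q=16: +3·20° lon, +16·10° lat → SW at lon -120°, lat 70°.
Square 3, 6: +3·2° lon, +6·1° lat → SW at lon -114°, lat 76°.
Cell spans 2° lon × 1° lat.
west -114.000, east -112.000.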